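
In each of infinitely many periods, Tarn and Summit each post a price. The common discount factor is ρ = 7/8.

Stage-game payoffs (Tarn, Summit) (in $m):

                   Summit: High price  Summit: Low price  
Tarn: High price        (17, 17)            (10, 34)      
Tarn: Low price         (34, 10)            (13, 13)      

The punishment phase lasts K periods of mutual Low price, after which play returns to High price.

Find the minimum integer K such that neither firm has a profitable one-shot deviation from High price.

7

IC: ρ(1−ρ^K)/(1−ρ) ≥ (34−17)/(17−13) = 17/4.
With ρ = 7/8: need 1 − ρ^K ≥ 17/4·(1−7/8)/(7/8), i.e. ρ^K ≤ 0.3929.
Since (7/8)^6 = 0.4488 and (7/8)^7 = 0.3927, the smallest such K is 7.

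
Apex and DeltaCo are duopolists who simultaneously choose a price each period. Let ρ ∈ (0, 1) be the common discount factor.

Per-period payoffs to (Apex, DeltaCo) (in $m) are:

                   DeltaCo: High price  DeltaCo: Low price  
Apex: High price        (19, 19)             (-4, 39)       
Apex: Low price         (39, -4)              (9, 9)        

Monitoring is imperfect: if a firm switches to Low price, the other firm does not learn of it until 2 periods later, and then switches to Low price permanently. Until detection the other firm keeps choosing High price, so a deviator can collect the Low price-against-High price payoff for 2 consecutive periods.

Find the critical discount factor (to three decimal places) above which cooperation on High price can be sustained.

0.816

The best deviation is to choose Low price for all 2 undetected periods, earning 39 each, then 9 forever once detected.
Deviation value: 39(1−ρ^2)/(1−ρ) + 9ρ^2/(1−ρ); cooperation value: 19/(1−ρ).
IC: 19 ≥ 39(1−ρ^2) + 9ρ^2 = 39 − 30ρ^2.
So ρ^2 ≥ 20/30 = 2/3, giving ρ ≥ (2/3)^(1/2) ≈ 0.816.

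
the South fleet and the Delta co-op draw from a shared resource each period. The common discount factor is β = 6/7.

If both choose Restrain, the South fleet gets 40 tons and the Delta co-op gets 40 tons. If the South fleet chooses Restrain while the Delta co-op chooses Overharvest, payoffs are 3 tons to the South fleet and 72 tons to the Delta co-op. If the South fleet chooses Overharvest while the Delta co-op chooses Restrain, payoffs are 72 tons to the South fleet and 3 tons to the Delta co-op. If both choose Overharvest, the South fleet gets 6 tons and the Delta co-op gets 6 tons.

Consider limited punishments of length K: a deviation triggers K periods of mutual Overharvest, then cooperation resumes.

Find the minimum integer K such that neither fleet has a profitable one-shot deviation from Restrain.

2

Need Σ_{k=1}^{K} β^k ≥ (72−40)/(40−6) = 0.9412 at β = 6/7.
At K = 1 the sum is 0.8571 < 0.9412; at K = 2 it is 1.5918 ≥ 0.9412.
So the minimum punishment length is K = 2.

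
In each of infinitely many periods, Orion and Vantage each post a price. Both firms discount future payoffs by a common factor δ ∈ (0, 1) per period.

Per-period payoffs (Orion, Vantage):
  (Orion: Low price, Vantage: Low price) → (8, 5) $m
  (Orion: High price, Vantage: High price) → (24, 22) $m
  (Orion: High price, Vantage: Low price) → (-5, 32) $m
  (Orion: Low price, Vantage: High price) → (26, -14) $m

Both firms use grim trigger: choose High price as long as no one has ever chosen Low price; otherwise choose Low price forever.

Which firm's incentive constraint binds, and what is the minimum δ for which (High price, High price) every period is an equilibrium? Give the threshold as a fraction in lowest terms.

Vantage; δ ≥ 10/27

Orion's threshold: (26−24)/(26−8) = 1/9.
Vantage's threshold: (32−22)/(32−5) = 10/27.
1/9 < 10/27, so Vantage binds and δ* = 10/27.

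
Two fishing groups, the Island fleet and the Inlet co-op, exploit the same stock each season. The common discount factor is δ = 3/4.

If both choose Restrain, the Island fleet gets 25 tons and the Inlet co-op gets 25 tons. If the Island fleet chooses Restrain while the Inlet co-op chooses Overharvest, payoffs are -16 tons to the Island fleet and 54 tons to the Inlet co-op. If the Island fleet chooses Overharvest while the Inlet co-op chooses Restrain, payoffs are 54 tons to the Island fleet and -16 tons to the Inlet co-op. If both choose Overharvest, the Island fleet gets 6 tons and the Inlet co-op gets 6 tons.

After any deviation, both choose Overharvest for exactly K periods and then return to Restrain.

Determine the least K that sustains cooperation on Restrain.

IC: δ(1−δ^K)/(1−δ) ≥ (54−25)/(25−6) = 29/19.
With δ = 3/4: need 1 − δ^K ≥ 29/19·(1−3/4)/(3/4), i.e. δ^K ≤ 0.4912.
Since (3/4)^2 = 0.5625 and (3/4)^3 = 0.4219, the smallest such K is 3.

3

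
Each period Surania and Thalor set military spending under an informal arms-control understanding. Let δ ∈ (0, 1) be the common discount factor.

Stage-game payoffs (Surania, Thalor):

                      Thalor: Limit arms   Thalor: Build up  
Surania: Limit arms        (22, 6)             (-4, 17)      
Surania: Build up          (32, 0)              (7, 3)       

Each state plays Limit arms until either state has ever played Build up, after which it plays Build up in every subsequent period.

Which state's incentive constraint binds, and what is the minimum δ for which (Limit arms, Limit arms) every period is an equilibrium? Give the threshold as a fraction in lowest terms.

Surania: cooperation gives 22 each period; deviation gives 32 once then 7 forever.
  22/(1−δ) ≥ 32 + 7δ/(1−δ) ⇒ δ ≥ 10/25 = 2/5.
Thalor: cooperation gives 6 each period; deviation gives 17 once then 3 forever.
  δ ≥ 11/14.
Both must hold, so the binding constraint is Thalor's: δ ≥ 11/14.

Thalor; δ ≥ 11/14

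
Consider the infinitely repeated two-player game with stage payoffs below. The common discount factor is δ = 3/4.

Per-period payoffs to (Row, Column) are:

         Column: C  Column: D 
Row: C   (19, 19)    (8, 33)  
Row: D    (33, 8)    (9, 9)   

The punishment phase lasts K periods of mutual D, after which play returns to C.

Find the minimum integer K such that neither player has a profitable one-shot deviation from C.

IC: δ(1−δ^K)/(1−δ) ≥ (33−19)/(19−9) = 7/5.
With δ = 3/4: need 1 − δ^K ≥ 7/5·(1−3/4)/(3/4), i.e. δ^K ≤ 0.5333.
Since (3/4)^2 = 0.5625 and (3/4)^3 = 0.4219, the smallest such K is 3.

3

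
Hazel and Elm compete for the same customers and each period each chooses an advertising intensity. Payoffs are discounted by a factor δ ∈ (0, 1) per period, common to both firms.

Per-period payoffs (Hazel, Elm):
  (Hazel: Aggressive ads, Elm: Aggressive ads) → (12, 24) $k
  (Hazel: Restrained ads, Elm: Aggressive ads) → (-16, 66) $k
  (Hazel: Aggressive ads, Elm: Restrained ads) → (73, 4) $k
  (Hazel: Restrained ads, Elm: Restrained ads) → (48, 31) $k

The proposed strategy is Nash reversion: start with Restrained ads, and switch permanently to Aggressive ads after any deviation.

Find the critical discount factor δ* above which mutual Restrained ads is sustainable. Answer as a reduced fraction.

Hazel: cooperation gives 48 each period; deviation gives 73 once then 12 forever.
  48/(1−δ) ≥ 73 + 12δ/(1−δ) ⇒ δ ≥ 25/61.
Elm: cooperation gives 31 each period; deviation gives 66 once then 24 forever.
  δ ≥ 35/42 = 5/6.
Both must hold, so the binding constraint is Elm's: δ ≥ 5/6.

5/6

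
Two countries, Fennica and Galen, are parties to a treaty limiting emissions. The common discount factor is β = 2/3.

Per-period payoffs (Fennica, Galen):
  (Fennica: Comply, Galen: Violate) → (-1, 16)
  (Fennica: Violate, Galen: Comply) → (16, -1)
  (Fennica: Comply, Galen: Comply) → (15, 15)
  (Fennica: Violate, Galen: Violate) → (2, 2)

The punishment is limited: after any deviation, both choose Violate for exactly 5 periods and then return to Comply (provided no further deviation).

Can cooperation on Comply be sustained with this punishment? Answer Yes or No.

IC: β+…+β^5 ≥ (16−15)/(15−2) = 1/13.
At β = 2/3: partial sum = 1.7366 ≥ 0.0769. Cooperation sustainable.

Yes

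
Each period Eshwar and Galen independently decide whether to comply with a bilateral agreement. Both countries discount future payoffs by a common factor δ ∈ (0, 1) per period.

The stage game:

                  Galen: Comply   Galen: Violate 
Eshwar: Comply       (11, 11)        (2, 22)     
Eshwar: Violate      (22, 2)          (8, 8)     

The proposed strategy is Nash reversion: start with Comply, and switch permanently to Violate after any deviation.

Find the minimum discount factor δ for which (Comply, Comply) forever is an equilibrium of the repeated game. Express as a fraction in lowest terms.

11/14

Cooperation forever yields 11 each period: 11/(1−δ).
Deviating yields 22 once, then 8 forever: 22 + 8δ/(1−δ).
No profitable deviation requires 11/(1−δ) ≥ 22 + 8δ/(1−δ).
Multiplying by (1−δ): 11 ≥ 22(1−δ) + 8δ = 22 − 14δ.
So 14δ ≥ 11, i.e. δ ≥ 11/14.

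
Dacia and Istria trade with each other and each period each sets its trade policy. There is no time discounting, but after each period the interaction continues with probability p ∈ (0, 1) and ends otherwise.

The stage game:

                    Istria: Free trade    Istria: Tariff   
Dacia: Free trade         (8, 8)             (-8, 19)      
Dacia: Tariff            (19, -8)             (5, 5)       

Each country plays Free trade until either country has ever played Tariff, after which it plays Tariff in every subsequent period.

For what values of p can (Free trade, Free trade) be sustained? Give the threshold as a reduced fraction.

Expected cooperation value is 8 + p·8 + p²·8 + … = 8/(1−p); deviation gives 19 + p·5/(1−p).
8 ≥ 19(1−p) + 5p ⇒ 14p ≥ 11 ⇒ p ≥ 11/14.

11/14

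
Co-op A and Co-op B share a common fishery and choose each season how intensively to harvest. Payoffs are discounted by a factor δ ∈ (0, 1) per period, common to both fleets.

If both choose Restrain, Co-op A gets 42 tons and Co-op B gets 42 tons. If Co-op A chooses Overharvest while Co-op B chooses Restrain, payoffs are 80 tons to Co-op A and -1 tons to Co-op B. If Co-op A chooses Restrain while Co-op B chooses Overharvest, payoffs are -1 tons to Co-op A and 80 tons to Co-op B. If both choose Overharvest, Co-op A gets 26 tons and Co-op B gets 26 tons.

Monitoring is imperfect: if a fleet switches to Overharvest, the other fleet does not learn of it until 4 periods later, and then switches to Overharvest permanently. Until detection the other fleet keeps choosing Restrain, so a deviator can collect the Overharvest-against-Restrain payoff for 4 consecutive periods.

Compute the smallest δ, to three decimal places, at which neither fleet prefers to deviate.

0.916

The best deviation is to choose Overharvest for all 4 undetected periods, earning 80 each, then 26 forever once detected.
Deviation value: 80(1−δ^4)/(1−δ) + 26δ^4/(1−δ); cooperation value: 42/(1−δ).
IC: 42 ≥ 80(1−δ^4) + 26δ^4 = 80 − 54δ^4.
So δ^4 ≥ 38/54 = 19/27, giving δ ≥ (19/27)^(1/4) ≈ 0.916.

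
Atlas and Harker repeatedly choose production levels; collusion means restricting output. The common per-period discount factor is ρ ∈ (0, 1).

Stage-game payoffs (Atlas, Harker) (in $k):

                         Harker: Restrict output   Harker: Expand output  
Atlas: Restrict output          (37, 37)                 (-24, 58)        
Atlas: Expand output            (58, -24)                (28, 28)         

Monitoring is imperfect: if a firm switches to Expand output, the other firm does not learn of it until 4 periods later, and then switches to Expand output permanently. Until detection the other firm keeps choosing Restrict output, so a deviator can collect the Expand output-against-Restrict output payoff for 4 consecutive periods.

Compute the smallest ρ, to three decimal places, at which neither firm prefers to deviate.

A deviator earns 58 for 4 periods, then 28 forever; cooperating earns 37 forever. Multiplying the IC by (1−ρ):
37 ≥ 58(1−ρ^4) + 28ρ^4, so 30·ρ^4 ≥ 21 and ρ^4 ≥ 7/10.
ρ ≥ (7/10)^(1/4) ≈ 0.915.

0.915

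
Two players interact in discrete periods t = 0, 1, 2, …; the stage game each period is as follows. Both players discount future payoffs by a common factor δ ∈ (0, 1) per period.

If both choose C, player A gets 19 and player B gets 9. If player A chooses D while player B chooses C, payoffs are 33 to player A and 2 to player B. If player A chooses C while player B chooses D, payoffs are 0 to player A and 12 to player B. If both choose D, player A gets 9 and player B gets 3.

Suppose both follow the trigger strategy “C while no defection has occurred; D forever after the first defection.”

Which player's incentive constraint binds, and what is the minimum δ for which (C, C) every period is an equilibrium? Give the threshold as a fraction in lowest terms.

player A; δ ≥ 7/12

player A: cooperation gives 19 each period; deviation gives 33 once then 9 forever.
  19/(1−δ) ≥ 33 + 9δ/(1−δ) ⇒ δ ≥ 14/24 = 7/12.
player B: cooperation gives 9 each period; deviation gives 12 once then 3 forever.
  δ ≥ 3/9 = 1/3.
Both must hold, so the binding constraint is player A's: δ ≥ 7/12.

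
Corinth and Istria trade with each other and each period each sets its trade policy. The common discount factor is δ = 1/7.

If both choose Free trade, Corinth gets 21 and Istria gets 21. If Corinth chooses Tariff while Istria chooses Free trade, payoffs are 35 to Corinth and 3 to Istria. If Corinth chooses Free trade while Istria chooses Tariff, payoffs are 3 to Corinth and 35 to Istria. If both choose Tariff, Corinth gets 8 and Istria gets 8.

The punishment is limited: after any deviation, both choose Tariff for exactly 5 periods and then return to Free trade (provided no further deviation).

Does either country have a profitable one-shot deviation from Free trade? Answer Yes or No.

Yes

IC: δ+…+δ^5 ≥ (35−21)/(21−8) = 14/13.
At δ = 1/7: partial sum = 0.1667 < 1.0769. Cooperation not sustainable.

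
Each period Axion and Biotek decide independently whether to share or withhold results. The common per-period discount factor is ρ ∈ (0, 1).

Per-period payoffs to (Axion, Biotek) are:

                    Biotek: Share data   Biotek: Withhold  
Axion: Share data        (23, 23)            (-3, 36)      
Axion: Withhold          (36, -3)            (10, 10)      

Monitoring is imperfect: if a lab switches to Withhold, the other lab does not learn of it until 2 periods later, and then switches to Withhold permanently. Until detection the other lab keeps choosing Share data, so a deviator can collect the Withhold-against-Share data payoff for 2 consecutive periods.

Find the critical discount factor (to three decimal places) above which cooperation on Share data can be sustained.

Deviating for the 2 undetected periods gains 36−23 = 13 per period over cooperation, then loses 23−10 = 13 per period forever once punishment starts.
Gain: 13(1 + ρ + … + ρ^1); loss: 13·ρ^2/(1−ρ).
No profitable deviation ⇔ 13(1−ρ^2) ≤ 13·ρ^2, i.e. ρ^2 ≥ 13/(13+13) = 1/2.
Hence ρ ≥ (1/2)^(1/2) ≈ 0.707.

0.707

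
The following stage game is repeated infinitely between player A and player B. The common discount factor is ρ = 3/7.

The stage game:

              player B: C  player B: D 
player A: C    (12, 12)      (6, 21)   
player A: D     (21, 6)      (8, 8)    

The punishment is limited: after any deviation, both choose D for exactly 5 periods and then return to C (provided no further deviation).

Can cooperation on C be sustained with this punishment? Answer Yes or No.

No

Comparing payoff streams over the 6 periods until play realigns: cooperate → 12(1+ρ+…+ρ^5); deviate → 21 + 8(ρ+…+ρ^5).
Cooperation is sustained iff (12−8)(ρ+…+ρ^5) ≥ 21−12.
ρ+…+ρ^5 = 3/7·(1−(3/7)^5)/(1−3/7) = 0.7392, and (21−12)/(12−8) = 2.2500.
0.7392 < 2.2500, so cooperation is not sustainable.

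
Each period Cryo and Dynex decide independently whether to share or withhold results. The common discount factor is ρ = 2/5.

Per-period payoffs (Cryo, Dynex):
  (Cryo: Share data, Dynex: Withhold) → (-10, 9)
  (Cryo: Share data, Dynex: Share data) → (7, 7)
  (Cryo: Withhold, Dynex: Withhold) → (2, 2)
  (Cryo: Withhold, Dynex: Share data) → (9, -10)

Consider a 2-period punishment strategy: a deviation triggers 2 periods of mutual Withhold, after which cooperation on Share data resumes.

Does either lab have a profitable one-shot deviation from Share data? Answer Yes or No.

No

Comparing payoff streams over the 3 periods until play realigns: cooperate → 7(1+ρ+…+ρ^2); deviate → 9 + 2(ρ+…+ρ^2).
Cooperation is sustained iff (7−2)(ρ+…+ρ^2) ≥ 9−7.
ρ+…+ρ^2 = 2/5·(1−(2/5)^2)/(1−2/5) = 0.5600, and (9−7)/(7−2) = 0.4000.
0.5600 ≥ 0.4000, so cooperation is sustainable.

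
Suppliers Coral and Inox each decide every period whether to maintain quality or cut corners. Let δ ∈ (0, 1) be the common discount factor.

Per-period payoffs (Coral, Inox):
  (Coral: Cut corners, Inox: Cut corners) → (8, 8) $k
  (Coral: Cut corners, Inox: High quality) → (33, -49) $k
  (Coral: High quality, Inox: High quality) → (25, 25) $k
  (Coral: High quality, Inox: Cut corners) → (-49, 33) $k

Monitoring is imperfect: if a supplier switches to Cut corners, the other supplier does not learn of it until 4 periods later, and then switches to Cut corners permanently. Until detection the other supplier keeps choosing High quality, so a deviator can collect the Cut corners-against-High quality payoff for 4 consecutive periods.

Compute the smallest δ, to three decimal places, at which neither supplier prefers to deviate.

0.752

Deviating for the 4 undetected periods gains 33−25 = 8 per period over cooperation, then loses 25−8 = 17 per period forever once punishment starts.
Gain: 8(1 + δ + … + δ^3); loss: 17·δ^4/(1−δ).
No profitable deviation ⇔ 8(1−δ^4) ≤ 17·δ^4, i.e. δ^4 ≥ 8/(8+17) = 8/25.
Hence δ ≥ (8/25)^(1/4) ≈ 0.752.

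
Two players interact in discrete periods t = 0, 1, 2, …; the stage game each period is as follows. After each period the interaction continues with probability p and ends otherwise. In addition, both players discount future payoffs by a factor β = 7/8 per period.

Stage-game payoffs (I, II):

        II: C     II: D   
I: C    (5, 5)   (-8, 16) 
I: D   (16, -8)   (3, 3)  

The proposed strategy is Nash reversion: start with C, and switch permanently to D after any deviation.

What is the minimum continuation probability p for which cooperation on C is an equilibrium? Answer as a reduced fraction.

With continuation probability p and discount β, the effective per-period discount factor is βp.
Grim-trigger IC: βp ≥ (16−5)/(16−3) = 11/13.
So p ≥ (11/13)/(7/8) = 88/91.

88/91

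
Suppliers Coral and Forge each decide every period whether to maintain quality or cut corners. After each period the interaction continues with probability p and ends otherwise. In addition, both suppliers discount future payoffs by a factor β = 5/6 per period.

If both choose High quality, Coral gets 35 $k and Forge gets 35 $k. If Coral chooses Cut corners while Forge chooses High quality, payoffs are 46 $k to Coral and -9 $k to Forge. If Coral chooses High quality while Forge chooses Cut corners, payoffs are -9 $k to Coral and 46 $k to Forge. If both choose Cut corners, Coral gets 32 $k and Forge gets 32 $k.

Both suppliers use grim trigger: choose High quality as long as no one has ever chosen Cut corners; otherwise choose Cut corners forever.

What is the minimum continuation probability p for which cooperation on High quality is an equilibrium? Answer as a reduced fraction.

With continuation probability p and discount β, the effective per-period discount factor is βp.
Grim-trigger IC: βp ≥ (46−35)/(46−32) = 11/14.
So p ≥ (11/14)/(5/6) = 33/35.

33/35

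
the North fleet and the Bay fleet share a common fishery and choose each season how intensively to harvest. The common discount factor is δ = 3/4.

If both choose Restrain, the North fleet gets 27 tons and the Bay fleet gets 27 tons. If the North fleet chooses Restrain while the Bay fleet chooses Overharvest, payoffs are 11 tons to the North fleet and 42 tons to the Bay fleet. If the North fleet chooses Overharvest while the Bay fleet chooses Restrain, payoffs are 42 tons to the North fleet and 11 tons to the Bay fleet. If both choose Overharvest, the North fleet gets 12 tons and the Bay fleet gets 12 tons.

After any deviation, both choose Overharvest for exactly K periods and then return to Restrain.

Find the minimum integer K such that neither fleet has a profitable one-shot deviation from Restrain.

No profitable deviation requires (27−12)(δ+…+δ^K) ≥ 42−27, i.e. δ+…+δ^K ≥ 1 ≈ 1.0000.
With δ = 3/4, the partial sums are K=1: 0.7500, K=2: 1.3125.
K = 2 is the first length at which the sum reaches 1.0000.

2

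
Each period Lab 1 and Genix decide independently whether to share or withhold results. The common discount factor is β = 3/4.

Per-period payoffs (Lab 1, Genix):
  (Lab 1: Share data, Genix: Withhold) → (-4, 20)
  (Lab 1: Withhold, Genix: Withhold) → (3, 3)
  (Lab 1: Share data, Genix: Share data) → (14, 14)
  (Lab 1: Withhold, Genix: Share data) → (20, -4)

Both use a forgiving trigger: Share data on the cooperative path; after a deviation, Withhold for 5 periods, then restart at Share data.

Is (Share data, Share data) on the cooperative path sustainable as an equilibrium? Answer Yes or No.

Yes

IC: β+…+β^5 ≥ (20−14)/(14−3) = 6/11.
At β = 3/4: partial sum = 2.2881 ≥ 0.5455. Cooperation sustainable.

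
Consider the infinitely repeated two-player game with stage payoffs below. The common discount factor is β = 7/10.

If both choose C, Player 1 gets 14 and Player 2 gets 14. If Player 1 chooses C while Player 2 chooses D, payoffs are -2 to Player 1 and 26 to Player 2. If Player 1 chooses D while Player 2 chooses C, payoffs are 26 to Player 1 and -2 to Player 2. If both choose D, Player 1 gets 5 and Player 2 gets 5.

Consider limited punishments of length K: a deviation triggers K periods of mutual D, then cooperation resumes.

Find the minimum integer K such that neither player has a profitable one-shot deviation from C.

3

Need Σ_{k=1}^{K} β^k ≥ (26−14)/(14−5) = 1.3333 at β = 7/10.
At K = 2 the sum is 1.1900 < 1.3333; at K = 3 it is 1.5330 ≥ 1.3333.
So the minimum punishment length is K = 3.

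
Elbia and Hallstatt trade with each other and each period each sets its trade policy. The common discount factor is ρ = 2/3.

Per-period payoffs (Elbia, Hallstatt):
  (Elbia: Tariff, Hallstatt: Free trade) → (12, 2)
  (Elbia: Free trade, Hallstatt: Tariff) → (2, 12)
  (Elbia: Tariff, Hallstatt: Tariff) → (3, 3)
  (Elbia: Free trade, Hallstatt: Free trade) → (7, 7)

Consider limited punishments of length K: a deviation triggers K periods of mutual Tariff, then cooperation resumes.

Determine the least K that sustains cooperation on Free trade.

No profitable deviation requires (7−3)(ρ+…+ρ^K) ≥ 12−7, i.e. ρ+…+ρ^K ≥ 5/4 ≈ 1.2500.
With ρ = 2/3, the partial sums are K=1: 0.6667, K=2: 1.1111, K=3: 1.4074.
K = 3 is the first length at which the sum reaches 1.2500.

3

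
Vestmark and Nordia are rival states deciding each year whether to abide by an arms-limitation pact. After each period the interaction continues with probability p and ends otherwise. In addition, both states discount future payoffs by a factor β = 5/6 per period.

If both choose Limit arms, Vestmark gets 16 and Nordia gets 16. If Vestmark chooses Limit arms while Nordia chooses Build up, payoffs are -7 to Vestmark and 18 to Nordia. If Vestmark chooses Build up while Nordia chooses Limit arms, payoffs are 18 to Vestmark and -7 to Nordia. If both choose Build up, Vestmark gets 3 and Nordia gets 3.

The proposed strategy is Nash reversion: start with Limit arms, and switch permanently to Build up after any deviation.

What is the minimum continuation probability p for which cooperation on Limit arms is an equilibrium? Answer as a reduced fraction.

Expected continuation weight on next period's payoff is β·p = 5/6·p, which plays the role of the discount factor.
Cooperation requires 5/6·p ≥ (18−16)/(18−3) = 2/15, hence p ≥ 4/25.

4/25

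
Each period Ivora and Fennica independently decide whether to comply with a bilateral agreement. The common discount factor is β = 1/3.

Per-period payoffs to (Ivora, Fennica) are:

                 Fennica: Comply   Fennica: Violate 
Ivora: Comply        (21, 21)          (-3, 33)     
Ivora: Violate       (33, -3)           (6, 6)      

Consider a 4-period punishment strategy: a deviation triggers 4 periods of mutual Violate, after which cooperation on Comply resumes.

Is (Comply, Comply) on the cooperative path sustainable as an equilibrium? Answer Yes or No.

A one-shot deviation gives 33 now, then 6 for 4 periods, then back to 21.
Gain from deviating: (33−21) today; loss: (21−6) in each of the next 4 periods.
No-deviation condition: (21−6)(β+…+β^4) ≥ 33−21, i.e. β+…+β^4 ≥ 4/5.
At β = 1/3: β+…+β^4 = 0.4938 < 0.8000.
So cooperation is not sustainable.

No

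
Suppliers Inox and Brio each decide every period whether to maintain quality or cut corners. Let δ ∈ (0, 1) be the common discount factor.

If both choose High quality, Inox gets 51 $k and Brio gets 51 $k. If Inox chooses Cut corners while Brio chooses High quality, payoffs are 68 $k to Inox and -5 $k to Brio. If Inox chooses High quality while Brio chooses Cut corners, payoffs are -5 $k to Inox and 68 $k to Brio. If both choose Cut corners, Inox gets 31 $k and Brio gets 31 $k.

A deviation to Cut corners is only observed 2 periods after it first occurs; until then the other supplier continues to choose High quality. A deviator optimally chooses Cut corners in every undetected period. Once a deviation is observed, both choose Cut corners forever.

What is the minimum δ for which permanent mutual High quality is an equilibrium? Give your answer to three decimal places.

A deviator earns 68 for 2 periods, then 31 forever; cooperating earns 51 forever. Multiplying the IC by (1−δ):
51 ≥ 68(1−δ^2) + 31δ^2, so 37·δ^2 ≥ 17 and δ^2 ≥ 17/37.
δ ≥ (17/37)^(1/2) ≈ 0.678.

0.678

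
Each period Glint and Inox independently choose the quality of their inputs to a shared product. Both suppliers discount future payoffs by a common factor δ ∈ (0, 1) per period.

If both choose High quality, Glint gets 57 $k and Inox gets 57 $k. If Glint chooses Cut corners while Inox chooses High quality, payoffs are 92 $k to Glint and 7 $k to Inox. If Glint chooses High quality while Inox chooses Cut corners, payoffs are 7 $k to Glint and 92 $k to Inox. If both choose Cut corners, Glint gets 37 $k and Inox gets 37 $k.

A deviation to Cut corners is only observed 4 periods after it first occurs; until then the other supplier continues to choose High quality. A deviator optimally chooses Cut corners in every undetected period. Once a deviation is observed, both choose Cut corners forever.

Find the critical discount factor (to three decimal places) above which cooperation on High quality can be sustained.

A deviator earns 92 for 4 periods, then 37 forever; cooperating earns 57 forever. Multiplying the IC by (1−δ):
57 ≥ 92(1−δ^4) + 37δ^4, so 55·δ^4 ≥ 35 and δ^4 ≥ 7/11.
δ ≥ (7/11)^(1/4) ≈ 0.893.

0.893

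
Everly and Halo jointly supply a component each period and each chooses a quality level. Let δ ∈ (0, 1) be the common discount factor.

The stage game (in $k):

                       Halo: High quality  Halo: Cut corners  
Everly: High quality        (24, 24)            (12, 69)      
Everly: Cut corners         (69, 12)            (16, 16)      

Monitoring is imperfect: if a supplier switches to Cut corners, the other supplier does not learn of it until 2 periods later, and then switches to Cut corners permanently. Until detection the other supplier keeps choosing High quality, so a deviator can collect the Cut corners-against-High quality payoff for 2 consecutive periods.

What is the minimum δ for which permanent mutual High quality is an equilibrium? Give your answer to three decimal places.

0.921

A deviator earns 69 for 2 periods, then 16 forever; cooperating earns 24 forever. Multiplying the IC by (1−δ):
24 ≥ 69(1−δ^2) + 16δ^2, so 53·δ^2 ≥ 45 and δ^2 ≥ 45/53.
δ ≥ (45/53)^(1/2) ≈ 0.921.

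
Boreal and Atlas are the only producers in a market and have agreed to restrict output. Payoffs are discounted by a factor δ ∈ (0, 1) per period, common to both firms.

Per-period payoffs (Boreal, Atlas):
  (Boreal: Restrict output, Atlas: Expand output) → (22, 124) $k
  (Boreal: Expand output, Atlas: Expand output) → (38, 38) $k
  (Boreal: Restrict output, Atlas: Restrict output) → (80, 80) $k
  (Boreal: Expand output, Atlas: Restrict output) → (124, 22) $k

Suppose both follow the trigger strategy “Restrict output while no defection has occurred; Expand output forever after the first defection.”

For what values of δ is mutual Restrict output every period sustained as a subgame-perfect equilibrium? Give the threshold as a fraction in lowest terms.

One-period gain from deviating is 124 − 80 = 44. The loss is 80 − 38 = 42 in every subsequent period, with present value 42·δ/(1−δ).
Deviation is unprofitable when 42·δ/(1−δ) ≥ 44, i.e. δ/(1−δ) ≥ 22/21.
Equivalently δ ≥ 44/(44+42) = 22/43.

22/43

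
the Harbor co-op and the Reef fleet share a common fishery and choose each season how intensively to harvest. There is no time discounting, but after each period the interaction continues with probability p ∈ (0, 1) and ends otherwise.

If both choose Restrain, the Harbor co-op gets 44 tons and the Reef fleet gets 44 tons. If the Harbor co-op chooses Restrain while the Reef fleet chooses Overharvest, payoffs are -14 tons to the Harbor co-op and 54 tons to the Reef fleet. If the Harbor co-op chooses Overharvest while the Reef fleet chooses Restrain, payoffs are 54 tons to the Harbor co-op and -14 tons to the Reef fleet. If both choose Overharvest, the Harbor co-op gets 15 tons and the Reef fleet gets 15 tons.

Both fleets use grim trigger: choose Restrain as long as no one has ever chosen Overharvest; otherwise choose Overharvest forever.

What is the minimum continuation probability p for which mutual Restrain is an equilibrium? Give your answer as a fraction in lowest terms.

With no time discounting, the continuation probability p plays the role of the discount factor.
Grim-trigger IC: 44/(1−p) ≥ 54 + 15p/(1−p) ⇒ p ≥ (54−44)/(54−15) = 10/39.

10/39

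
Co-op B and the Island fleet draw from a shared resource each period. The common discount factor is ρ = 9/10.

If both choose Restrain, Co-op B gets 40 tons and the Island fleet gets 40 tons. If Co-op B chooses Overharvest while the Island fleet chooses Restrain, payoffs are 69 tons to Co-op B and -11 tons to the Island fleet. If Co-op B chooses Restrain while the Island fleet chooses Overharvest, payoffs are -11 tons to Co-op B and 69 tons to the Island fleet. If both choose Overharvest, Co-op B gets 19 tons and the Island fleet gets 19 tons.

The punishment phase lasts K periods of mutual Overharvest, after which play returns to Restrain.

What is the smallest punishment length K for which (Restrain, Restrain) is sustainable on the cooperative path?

Need Σ_{k=1}^{K} ρ^k ≥ (69−40)/(40−19) = 1.3810 at ρ = 9/10.
At K = 1 the sum is 0.9000 < 1.3810; at K = 2 it is 1.7100 ≥ 1.3810.
So the minimum punishment length is K = 2.

2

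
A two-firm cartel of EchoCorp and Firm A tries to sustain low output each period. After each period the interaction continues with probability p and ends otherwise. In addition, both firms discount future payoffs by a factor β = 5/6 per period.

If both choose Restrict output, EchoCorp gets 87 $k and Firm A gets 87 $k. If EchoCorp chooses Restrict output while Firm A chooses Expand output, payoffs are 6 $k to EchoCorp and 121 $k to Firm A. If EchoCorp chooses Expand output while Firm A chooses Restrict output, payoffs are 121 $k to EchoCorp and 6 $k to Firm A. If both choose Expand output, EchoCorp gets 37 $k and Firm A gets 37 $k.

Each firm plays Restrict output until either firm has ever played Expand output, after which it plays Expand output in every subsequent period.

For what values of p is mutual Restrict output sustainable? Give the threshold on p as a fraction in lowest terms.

With continuation probability p and discount β, the effective per-period discount factor is βp.
Grim-trigger IC: βp ≥ (121−87)/(121−37) = 17/42.
So p ≥ (17/42)/(5/6) = 17/35.

17/35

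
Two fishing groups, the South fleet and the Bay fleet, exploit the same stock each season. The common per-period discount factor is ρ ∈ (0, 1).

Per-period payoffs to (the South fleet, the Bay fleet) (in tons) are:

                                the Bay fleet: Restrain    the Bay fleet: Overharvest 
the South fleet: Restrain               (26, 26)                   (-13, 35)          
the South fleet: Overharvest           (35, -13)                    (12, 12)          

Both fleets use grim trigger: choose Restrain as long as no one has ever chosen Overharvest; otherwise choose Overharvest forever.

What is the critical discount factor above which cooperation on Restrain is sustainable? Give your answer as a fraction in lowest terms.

One-period gain from deviating is 35 − 26 = 9. The loss is 26 − 12 = 14 in every subsequent period, with present value 14·ρ/(1−ρ).
Deviation is unprofitable when 14·ρ/(1−ρ) ≥ 9, i.e. ρ/(1−ρ) ≥ 9/14.
Equivalently ρ ≥ 9/(9+14) = 9/23.

9/23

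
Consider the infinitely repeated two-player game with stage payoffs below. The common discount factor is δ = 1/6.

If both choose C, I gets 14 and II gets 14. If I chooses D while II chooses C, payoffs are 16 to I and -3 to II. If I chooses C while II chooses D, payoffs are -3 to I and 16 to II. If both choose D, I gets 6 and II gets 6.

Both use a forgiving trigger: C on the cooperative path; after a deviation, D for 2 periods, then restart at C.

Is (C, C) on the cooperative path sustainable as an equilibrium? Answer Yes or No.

No

A one-shot deviation gives 16 now, then 6 for 2 periods, then back to 14.
Gain from deviating: (16−14) today; loss: (14−6) in each of the next 2 periods.
No-deviation condition: (14−6)(δ+…+δ^2) ≥ 16−14, i.e. δ+…+δ^2 ≥ 1/4.
At δ = 1/6: δ+…+δ^2 = 0.1944 < 0.2500.
So cooperation is not sustainable.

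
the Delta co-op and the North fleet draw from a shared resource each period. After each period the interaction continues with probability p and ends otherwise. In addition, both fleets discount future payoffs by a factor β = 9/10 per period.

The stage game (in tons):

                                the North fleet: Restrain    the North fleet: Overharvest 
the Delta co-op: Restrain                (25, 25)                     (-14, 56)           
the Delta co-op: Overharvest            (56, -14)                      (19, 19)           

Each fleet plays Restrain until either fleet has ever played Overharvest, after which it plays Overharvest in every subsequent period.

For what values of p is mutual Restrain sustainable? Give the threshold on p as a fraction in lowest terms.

310/333

With continuation probability p and discount β, the effective per-period discount factor is βp.
Grim-trigger IC: βp ≥ (56−25)/(56−19) = 31/37.
So p ≥ (31/37)/(9/10) = 310/333.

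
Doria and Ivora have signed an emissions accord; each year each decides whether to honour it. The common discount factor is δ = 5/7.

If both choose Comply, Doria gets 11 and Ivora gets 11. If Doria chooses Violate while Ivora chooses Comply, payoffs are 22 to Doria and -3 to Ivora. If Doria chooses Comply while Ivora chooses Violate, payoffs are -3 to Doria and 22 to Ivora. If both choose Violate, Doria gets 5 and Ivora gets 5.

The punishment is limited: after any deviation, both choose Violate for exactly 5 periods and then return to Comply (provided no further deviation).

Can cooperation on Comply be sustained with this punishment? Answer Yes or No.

Yes

A one-shot deviation gives 22 now, then 5 for 5 periods, then back to 11.
Gain from deviating: (22−11) today; loss: (11−5) in each of the next 5 periods.
No-deviation condition: (11−5)(δ+…+δ^5) ≥ 22−11, i.e. δ+…+δ^5 ≥ 11/6.
At δ = 5/7: δ+…+δ^5 = 2.0352 ≥ 1.8333.
So cooperation is sustainable.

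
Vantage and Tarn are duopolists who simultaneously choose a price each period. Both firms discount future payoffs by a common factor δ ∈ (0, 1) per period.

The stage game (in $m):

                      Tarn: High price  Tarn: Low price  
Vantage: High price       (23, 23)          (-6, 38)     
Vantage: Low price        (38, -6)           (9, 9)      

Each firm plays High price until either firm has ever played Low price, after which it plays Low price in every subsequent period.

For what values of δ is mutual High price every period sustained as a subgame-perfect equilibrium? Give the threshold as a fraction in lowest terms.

One-period gain from deviating is 38 − 23 = 15. The loss is 23 − 9 = 14 in every subsequent period, with present value 14·δ/(1−δ).
Deviation is unprofitable when 14·δ/(1−δ) ≥ 15, i.e. δ/(1−δ) ≥ 15/14.
Equivalently δ ≥ 15/(15+14) = 15/29.

15/29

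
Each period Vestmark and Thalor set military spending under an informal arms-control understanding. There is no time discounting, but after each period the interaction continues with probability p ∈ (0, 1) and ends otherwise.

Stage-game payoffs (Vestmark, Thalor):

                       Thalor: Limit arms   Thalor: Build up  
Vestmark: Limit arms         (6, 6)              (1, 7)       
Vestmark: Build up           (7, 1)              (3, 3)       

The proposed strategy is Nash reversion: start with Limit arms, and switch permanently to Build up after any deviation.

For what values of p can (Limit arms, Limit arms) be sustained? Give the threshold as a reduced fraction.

With no time discounting, the continuation probability p plays the role of the discount factor.
Grim-trigger IC: 6/(1−p) ≥ 7 + 3p/(1−p) ⇒ p ≥ (7−6)/(7−3) = 1/4.

1/4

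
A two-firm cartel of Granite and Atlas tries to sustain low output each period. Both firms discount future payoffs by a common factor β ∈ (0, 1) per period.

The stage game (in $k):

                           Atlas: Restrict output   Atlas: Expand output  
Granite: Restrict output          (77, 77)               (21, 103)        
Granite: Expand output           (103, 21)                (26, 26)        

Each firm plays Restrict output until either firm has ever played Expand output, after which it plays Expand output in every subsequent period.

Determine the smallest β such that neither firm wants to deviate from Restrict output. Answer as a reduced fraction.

26/77

One-period gain from deviating is 103 − 77 = 26. The loss is 77 − 26 = 51 in every subsequent period, with present value 51·β/(1−β).
Deviation is unprofitable when 51·β/(1−β) ≥ 26, i.e. β/(1−β) ≥ 26/51.
Equivalently β ≥ 26/(26+51) = 26/77.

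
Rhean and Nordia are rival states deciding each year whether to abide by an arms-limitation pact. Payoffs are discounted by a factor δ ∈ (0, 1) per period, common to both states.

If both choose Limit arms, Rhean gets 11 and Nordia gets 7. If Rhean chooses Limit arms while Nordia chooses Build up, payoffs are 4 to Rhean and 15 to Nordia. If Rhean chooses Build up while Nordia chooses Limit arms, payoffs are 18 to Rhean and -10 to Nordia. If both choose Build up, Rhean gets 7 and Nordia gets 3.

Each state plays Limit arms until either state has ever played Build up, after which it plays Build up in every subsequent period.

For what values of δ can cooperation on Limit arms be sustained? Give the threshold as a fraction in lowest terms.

Rhean's threshold: (18−11)/(18−7) = 7/11.
Nordia's threshold: (15−7)/(15−3) = 2/3.
7/11 < 2/3, so Nordia binds and δ* = 2/3.

2/3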